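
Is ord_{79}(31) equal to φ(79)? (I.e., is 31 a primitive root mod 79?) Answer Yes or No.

φ(79) = 79 − 1 = 78 = 2 · 3 · 13.
It suffices to check that the order of 31 is not a proper divisor of 78: compute 31^(78/q) for q ∈ {2, 3, 13}.
31^39 ≡ 1 (mod 79)  [q = 2: ≡ 1 ✗]
31^26 ≡ 55 (mod 79)  [q = 3: ≢ 1 ✓]
31^6 ≡ 64 (mod 79)  [q = 13: ≢ 1 ✓]
The check at q = 2 fails, so 31 generates a proper subgroup.

No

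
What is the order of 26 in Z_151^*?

By Lagrange's theorem, ord_151(26) divides φ(151) = 151 − 1 = 150 = 2 · 3 · 5^2.
Divisors of 150: 1, 2, 3, 5, 6, 10, 15, 25, 30, 50, 75, 150.
Compute 26^d (mod 151) for the divisors d until we hit 1:
26^1 ≡ 26
26^2 ≡ 72
26^3 ≡ 60
26^5 ≡ 92
26^6 ≡ 127
26^10 ≡ 8
26^15 ≡ 132
26^25 ≡ 150
26^30 ≡ 59
26^50 ≡ 1
Therefore the multiplicative order of 26 modulo 151 is 50.

50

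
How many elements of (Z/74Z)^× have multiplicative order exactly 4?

φ(74) = φ(2)·φ(37) = 1·36 = 36 = 2^2 · 3^2.
(Z/74Z)^× is cyclic (|G| = 36); a cyclic group of order m has exactly φ(d) elements of each order d | m, and none otherwise.
4 = 2^2 divides 36, and φ(4) = 2.

2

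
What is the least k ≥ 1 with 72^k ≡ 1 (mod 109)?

108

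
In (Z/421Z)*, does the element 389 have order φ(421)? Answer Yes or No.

No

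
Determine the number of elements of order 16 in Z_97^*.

φ(97) = 97 − 1 = 96 = 2^5 · 3.
Since (Z/97Z)^× is cyclic of order 96, the number of elements of order d is φ(d) when d | 96 and 0 otherwise.
16 = 2^4 divides 96, and φ(16) = 8.

8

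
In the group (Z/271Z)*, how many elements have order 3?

φ(271) = 271 − 1 = 270 = 2 · 3^3 · 5.
Since (Z/271Z)^× is cyclic of order 270, the number of elements of order d is φ(d) when d | 270 and 0 otherwise.
3 | 270, and φ(3) = 3 − 1 = 2.

2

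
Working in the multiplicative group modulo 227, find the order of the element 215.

Since 215 ∈ (Z/227Z)^×, its order divides φ(227) = 227 − 1 = 226 = 2 · 113.
Divisors of 226: 1, 2, 113, 226.
Check 215^d mod 227 for each divisor in increasing order:
215^1 ≡ 215 (mod 227)
215^2 ≡ 144 (mod 227)
215^113 ≡ 226 (mod 227)
215^226 ≡ 1 (mod 227) ✓
Hence ord(215) = 226.

226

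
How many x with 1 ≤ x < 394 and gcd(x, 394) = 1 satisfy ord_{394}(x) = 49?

φ(394) = φ(2)·φ(197) = 1·196 = 196 = 2^2 · 7^2.
(Z/394Z)^× is cyclic (|G| = 196); a cyclic group of order m has exactly φ(d) elements of each order d | m, and none otherwise.
49 = 7^2 divides 196, and φ(49) = 42.

42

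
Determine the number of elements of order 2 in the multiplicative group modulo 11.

φ(11) = 11 − 1 = 10 = 2 · 5.
Since (Z/11Z)^× is cyclic of order 10, the number of elements of order d is φ(d) when d | 10 and 0 otherwise.
2 | 10, and φ(2) = 2 − 1 = 1.

1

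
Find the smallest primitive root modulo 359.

7

φ(359) = 359 − 1 = 358 = 2 · 179.
g is a primitive root iff g^(358/q) ≢ 1 (mod 359) for each prime q ∈ {2, 179}.
g = 2: 2^179 ≡ 1 — hits 1, so not a primitive root.
g = 3: 3^179 ≡ 1 — hits 1, so not a primitive root.
g = 4: 4^179 ≡ 1 — hits 1, so not a primitive root.
g = 5: 5^179 ≡ 1 — hits 1, so not a primitive root.
g = 6: 6^179 ≡ 1 — hits 1, so not a primitive root.
g = 7: 7^179 ≡ 358; 7^2 ≡ 49 — none is 1, so 7 is a primitive root.
The smallest primitive root modulo 359 is 7.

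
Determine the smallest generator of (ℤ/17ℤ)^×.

φ(17) = 17 − 1 = 16 = 2^4.
g is a primitive root iff g^(16/q) ≢ 1 (mod 17) for each prime q ∈ {2}.
g = 2: 2^8 ≡ 1 — hits 1, so not a primitive root.
g = 3: 3^8 ≡ 16 — none is 1, so 3 is a primitive root.
The smallest primitive root modulo 17 is 3.

3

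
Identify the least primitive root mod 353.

φ(353) = 353 − 1 = 352 = 2^5 · 11.
g is a primitive root iff g^(352/q) ≢ 1 (mod 353) for each prime q ∈ {2, 11}.
g = 2: 2^176 ≡ 1 — hits 1, so not a primitive root.
g = 3: 3^176 ≡ 352; 3^32 ≡ 140 — none is 1, so 3 is a primitive root.
So 3 is the smallest generator of (Z/353Z)^×.

3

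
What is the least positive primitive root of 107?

φ(107) = 107 − 1 = 106 = 2 · 53.
Test candidates g = 2, 3, … against the prime factors q ∈ {2, 53} of φ(107): g is a generator iff g^(106/q) ≢ 1 for every such q.
g = 2: 2^53 ≡ 106; 2^2 ≡ 4 — none is 1, so 2 is a primitive root.
So 2 is the smallest generator of (Z/107Z)^×.

2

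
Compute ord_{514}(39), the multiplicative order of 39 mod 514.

256

The order of 39 must divide φ(514) = φ(2)·φ(257) = 1·256 = 256 = 2^8.
Divisors of 256: 1, 2, 4, 8, 16, 32, 64, 128, 256.
Test each divisor d:
39^1 ≡ 39
39^2 ≡ 493
39^4 ≡ 441
39^8 ≡ 189
39^16 ≡ 255
39^32 ≡ 261
39^64 ≡ 273
39^128 ≡ 513
39^256 ≡ 1
Hence ord(39) = 256.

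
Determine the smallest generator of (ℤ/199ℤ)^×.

3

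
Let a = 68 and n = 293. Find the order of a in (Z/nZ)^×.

146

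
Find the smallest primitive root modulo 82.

φ(82) = φ(2)·φ(41) = 1·40 = 40 = 2^3 · 5.
Test candidates g = 2, 3, … against the prime factors q ∈ {2, 5} of φ(82): g is a generator iff g^(40/q) ≢ 1 for every such q.
g = 2: gcd(2, 82) = 2 > 1, not a unit — skip.
g = 3: 3^20 ≡ 81; 3^8 ≡ 1 — hits 1, so not a primitive root.
g = 4: gcd(4, 82) = 2 > 1, not a unit — skip.
g = 5: 5^20 ≡ 1 — hits 1, so not a primitive root.
g = 6: gcd(6, 82) = 2 > 1, not a unit — skip.
g = 7: 7^20 ≡ 81; 7^8 ≡ 37 — none is 1, so 7 is a primitive root.
Hence the least primitive root of 82 is 7.

7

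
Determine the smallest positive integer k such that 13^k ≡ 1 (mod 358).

89

By Lagrange's theorem, ord_358(13) divides φ(358) = φ(2)·φ(179) = 1·178 = 178 = 2 · 89.
Divisors of 178: 1, 2, 89, 178.
Evaluate successive powers at the divisors of 178:
13^1 ≡ 13 (mod 358)
13^2 ≡ 169 (mod 358)
13^89 ≡ 1 (mod 358) ✓
Therefore the multiplicative order of 13 modulo 358 is 89.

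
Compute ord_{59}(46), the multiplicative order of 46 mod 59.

29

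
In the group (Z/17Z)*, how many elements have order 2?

φ(17) = 17 − 1 = 16 = 2^4.
(Z/17Z)^× is cyclic (|G| = 16); a cyclic group of order m has exactly φ(d) elements of each order d | m, and none otherwise.
2 | 16, and φ(2) = 2 − 1 = 1.

1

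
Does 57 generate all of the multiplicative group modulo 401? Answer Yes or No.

No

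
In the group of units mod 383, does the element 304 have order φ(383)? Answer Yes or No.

φ(383) = 383 − 1 = 382 = 2 · 191.
304 is a primitive root mod 383 iff 304^(φ(383)/q) ≢ 1 for every prime q | φ(383), i.e. q ∈ {2, 191}.
304^191 ≡ 1 (mod 383)  [q = 2: ≡ 1 ✗]
304^2 ≡ 113 (mod 383)  [q = 191: ≢ 1 ✓]
304^191 ≡ 1 shows ord(304) | 191, strictly less than φ(383); not a primitive root.

No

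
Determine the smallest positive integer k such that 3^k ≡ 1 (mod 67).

22

By Lagrange's theorem, ord_67(3) divides φ(67) = 67 − 1 = 66 = 2 · 3 · 11.
Divisors of 66: 1, 2, 3, 6, 11, 22, 33, 66.
Compute 3^d (mod 67) for the divisors d until we hit 1:
3^1 ≡ 3
3^2 ≡ 9
3^3 ≡ 27
3^6 ≡ 59
3^11 ≡ 66
3^22 ≡ 1
So ord_67(3) = 22.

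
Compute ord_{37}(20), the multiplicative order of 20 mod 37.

36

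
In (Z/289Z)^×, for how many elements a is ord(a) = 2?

1

φ(289) = φ(17^2) = 17·(17−1) = 272 = 2^4 · 17.
In a cyclic group of order 272, there are φ(d) elements of order d for each divisor d of 272, and zero for non-divisors.
2 | 272, and φ(2) = 2 − 1 = 1.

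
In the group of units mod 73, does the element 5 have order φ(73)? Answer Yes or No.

Yes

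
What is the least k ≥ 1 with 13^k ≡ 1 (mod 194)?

96

The order of 13 must divide φ(194) = φ(2)·φ(97) = 1·96 = 96 = 2^5 · 3.
Divisors of 96: 1, 2, 3, 4, 6, 8, 12, 16, 24, 32, 48, 96.
Evaluate successive powers at the divisors of 96:
13^1 ≡ 13
13^2 ≡ 169
13^3 ≡ 63
13^4 ≡ 43
13^6 ≡ 89
13^8 ≡ 103
13^12 ≡ 161
13^16 ≡ 133
13^24 ≡ 119
13^32 ≡ 35
13^48 ≡ 193
13^96 ≡ 1
Therefore the multiplicative order of 13 modulo 194 is 96.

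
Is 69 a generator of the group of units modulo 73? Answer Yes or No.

φ(73) = 73 − 1 = 72 = 2^3 · 3^2.
It suffices to check that the order of 69 is not a proper divisor of 72: compute 69^(72/q) for q ∈ {2, 3}.
69^36 ≡ 1 (mod 73)  [q = 2: ≡ 1 ✗]
69^24 ≡ 8 (mod 73)  [q = 3: ≢ 1 ✓]
Since 69^36 ≡ 1, the order of 69 divides 36 < 72, so 69 is not a primitive root.

No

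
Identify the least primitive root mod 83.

2

φ(83) = 83 − 1 = 82 = 2 · 41.
Test candidates g = 2, 3, … against the prime factors q ∈ {2, 41} of φ(83): g is a generator iff g^(82/q) ≢ 1 for every such q.
g = 2: 2^41 ≡ 82; 2^2 ≡ 4 — none is 1, so 2 is a primitive root.
So 2 is the smallest generator of (Z/83Z)^×.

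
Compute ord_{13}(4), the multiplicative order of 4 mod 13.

The order of 4 must divide φ(13) = 13 − 1 = 12 = 2^2 · 3.
Divisors of 12: 1, 2, 3, 4, 6, 12.
Check 4^d mod 13 for each divisor in increasing order:
4^1 ≡ 4 (mod 13)
4^2 ≡ 3 (mod 13)
4^3 ≡ 12 (mod 13)
4^4 ≡ 9 (mod 13)
4^6 ≡ 1 (mod 13) ✓
Hence ord(4) = 6.

6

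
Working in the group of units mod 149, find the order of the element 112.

By Lagrange's theorem, ord_149(112) divides φ(149) = 149 − 1 = 148 = 2^2 · 37.
Divisors of 148: 1, 2, 4, 37, 74, 148.
Test each divisor d:
112^1 ≡ 112 (mod 149)
112^2 ≡ 28 (mod 149)
112^4 ≡ 39 (mod 149)
112^37 ≡ 148 (mod 149)
112^74 ≡ 1 (mod 149) ✓
Hence ord(112) = 74.

74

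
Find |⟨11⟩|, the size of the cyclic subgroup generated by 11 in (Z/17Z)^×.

16

ord(11) | φ(17) = 17 − 1 = 16 = 2^4.
Divisors of 16: 1, 2, 4, 8, 16.
Evaluate successive powers at the divisors of 16:
11^1 ≡ 11 (mod 17)
11^2 ≡ 2 (mod 17)
11^4 ≡ 4 (mod 17)
11^8 ≡ 16 (mod 17)
11^16 ≡ 1 (mod 17) ✓
The smallest such exponent is 16, so the order of 11 is 16.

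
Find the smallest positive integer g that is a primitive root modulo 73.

5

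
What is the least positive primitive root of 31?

φ(31) = 31 − 1 = 30 = 2 · 3 · 5.
g is a primitive root iff g^(30/q) ≢ 1 (mod 31) for each prime q ∈ {2, 3, 5}.
g = 2: 2^15 ≡ 1 — hits 1, so not a primitive root.
g = 3: 3^15 ≡ 30; 3^10 ≡ 25; 3^6 ≡ 16 — none is 1, so 3 is a primitive root.
So 3 is the smallest generator of (Z/31Z)^×.

3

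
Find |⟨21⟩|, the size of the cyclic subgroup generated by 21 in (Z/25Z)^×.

ord(21) | φ(25) = φ(5^2) = 5·(5−1) = 20 = 2^2 · 5.
Divisors of 20: 1, 2, 4, 5, 10, 20.
Test each divisor d:
21^1 ≡ 21 (mod 25)
21^2 ≡ 16 (mod 25)
21^4 ≡ 6 (mod 25)
21^5 ≡ 1 (mod 25) ✓
Therefore the multiplicative order of 21 modulo 25 is 5.

5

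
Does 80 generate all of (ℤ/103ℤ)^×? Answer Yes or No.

No

φ(103) = 103 − 1 = 102 = 2 · 3 · 17.
It suffices to check that the order of 80 is not a proper divisor of 102: compute 80^(102/q) for q ∈ {2, 3, 17}.
80^51 ≡ 102 (mod 103)  [q = 2: ≢ 1 ✓]
80^34 ≡ 1 (mod 103)  [q = 3: ≡ 1 ✗]
80^6 ≡ 66 (mod 103)  [q = 17: ≢ 1 ✓]
Since 80^34 ≡ 1, the order of 80 divides 34 < 102, so 80 is not a primitive root.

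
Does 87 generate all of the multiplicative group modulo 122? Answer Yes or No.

φ(122) = φ(2)·φ(61) = 1·60 = 60 = 2^2 · 3 · 5.
It suffices to check that the order of 87 is not a proper divisor of 60: compute 87^(60/q) for q ∈ {2, 3, 5}.
87^30 ≡ 121 (mod 122)  [q = 2: ≢ 1 ✓]
87^20 ≡ 13 (mod 122)  [q = 3: ≢ 1 ✓]
87^12 ≡ 9 (mod 122)  [q = 5: ≢ 1 ✓]
None equal 1, so ord_122(87) = 60: 87 is a primitive root.

Yes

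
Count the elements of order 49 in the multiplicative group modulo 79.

φ(79) = 79 − 1 = 78 = 2 · 3 · 13.
In a cyclic group of order 78, there are φ(d) elements of order d for each divisor d of 78, and zero for non-divisors.
Here 78 is not a multiple of 49, so there are no elements of order 49.

0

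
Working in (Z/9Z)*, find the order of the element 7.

3

By Lagrange's theorem, ord_9(7) divides φ(9) = φ(3^2) = 3·(3−1) = 6 = 2 · 3.
Divisors of 6: 1, 2, 3, 6.
Compute 7^d (mod 9) for the divisors d until we hit 1:
7^1 ≡ 7 (mod 9)
7^2 ≡ 4 (mod 9)
7^3 ≡ 1 (mod 9) ✓
The smallest such exponent is 3, so the order of 7 is 3.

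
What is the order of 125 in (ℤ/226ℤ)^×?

ord(125) | φ(226) = φ(2)·φ(113) = 1·112 = 112 = 2^4 · 7.
Divisors of 112: 1, 2, 4, 7, 8, 14, 16, 28, 56, 112.
Test each divisor d:
125^1 ≡ 125 (mod 226)
125^2 ≡ 31 (mod 226)
125^4 ≡ 57 (mod 226)
125^7 ≡ 73 (mod 226)
125^8 ≡ 85 (mod 226)
125^14 ≡ 131 (mod 226)
125^16 ≡ 219 (mod 226)
125^28 ≡ 211 (mod 226)
125^56 ≡ 225 (mod 226)
125^112 ≡ 1 (mod 226) ✓
So ord_226(125) = 112.

112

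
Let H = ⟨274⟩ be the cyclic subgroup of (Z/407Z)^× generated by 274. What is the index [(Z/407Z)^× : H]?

10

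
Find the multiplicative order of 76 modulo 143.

By Lagrange's theorem, ord_143(76) divides φ(143) = φ(11·13) = (11−1)·(13−1) = 10·12 = 120 = 2^3 · 3 · 5.
Divisors of 120: 1, 2, 3, 4, 5, 6, 8, 10, 12, 15, 20, 24, 30, 40, 60, 120.
Check 76^d mod 143 for each divisor in increasing order:
76^1 ≡ 76
76^2 ≡ 56
76^3 ≡ 109
76^4 ≡ 133
76^5 ≡ 98
76^6 ≡ 12
76^8 ≡ 100
76^10 ≡ 23
76^12 ≡ 1
So ord_143(76) = 12.

12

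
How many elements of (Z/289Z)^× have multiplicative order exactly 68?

φ(289) = φ(17^2) = 17·(17−1) = 272 = 2^4 · 17.
(Z/289Z)^× is cyclic (|G| = 272); a cyclic group of order m has exactly φ(d) elements of each order d | m, and none otherwise.
68 = 2^2 · 17 divides 272, and φ(68) = 32.

32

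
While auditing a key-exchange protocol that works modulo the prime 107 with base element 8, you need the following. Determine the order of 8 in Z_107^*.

The order of 8 must divide φ(107) = 107 − 1 = 106 = 2 · 53.
Divisors of 106: 1, 2, 53, 106.
Evaluate successive powers at the divisors of 106:
8^1 ≡ 8
8^2 ≡ 64
8^53 ≡ 106
8^106 ≡ 1
Therefore the multiplicative order of 8 modulo 107 is 106.

106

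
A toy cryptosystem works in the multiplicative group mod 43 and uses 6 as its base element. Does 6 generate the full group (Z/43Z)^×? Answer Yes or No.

No

φ(43) = 43 − 1 = 42 = 2 · 3 · 7.
An element g generates (Z/43Z)^× iff g^(42/q) ≢ 1 (mod 43) for each prime q ∈ {2, 3, 7}.
6^21 ≡ 1 (mod 43)  [q = 2: ≡ 1 ✗]
6^14 ≡ 36 (mod 43)  [q = 3: ≢ 1 ✓]
6^6 ≡ 1 (mod 43)  [q = 7: ≡ 1 ✗]
Since 6^21 ≡ 1, the order of 6 divides 21 < 42, so 6 is not a primitive root.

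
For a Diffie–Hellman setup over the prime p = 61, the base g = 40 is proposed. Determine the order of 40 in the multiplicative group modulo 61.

ord(40) | φ(61) = 61 − 1 = 60 = 2^2 · 3 · 5.
Divisors of 60: 1, 2, 3, 4, 5, 6, 10, 12, 15, 20, 30, 60.
Check 40^d mod 61 for each divisor in increasing order:
40^1 ≡ 40 (mod 61)
40^2 ≡ 14 (mod 61)
40^3 ≡ 11 (mod 61)
40^4 ≡ 13 (mod 61)
40^5 ≡ 32 (mod 61)
40^6 ≡ 60 (mod 61)
40^10 ≡ 48 (mod 61)
40^12 ≡ 1 (mod 61) ✓
The smallest such exponent is 12, so the order of 40 is 12.

12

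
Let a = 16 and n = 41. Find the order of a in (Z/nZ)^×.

5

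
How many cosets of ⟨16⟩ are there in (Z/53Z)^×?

4

The order of 16 must divide φ(53) = 53 − 1 = 52 = 2^2 · 13.
Divisors of 52: 1, 2, 4, 13, 26, 52.
Compute 16^d (mod 53) for the divisors d until we hit 1:
16^1 ≡ 16
16^2 ≡ 44
16^4 ≡ 28
16^13 ≡ 1
Thus |⟨16⟩| = ord(16) = 13.
Index = |(Z/53Z)^×| / |⟨16⟩| = 52 / 13 = 4.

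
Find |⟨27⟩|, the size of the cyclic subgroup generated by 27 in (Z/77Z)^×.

ord(27) | φ(77) = φ(7·11) = (7−1)·(11−1) = 6·10 = 60 = 2^2 · 3 · 5.
Divisors of 60: 1, 2, 3, 4, 5, 6, 10, 12, 15, 20, 30, 60.
Check 27^d mod 77 for each divisor in increasing order:
27^1 ≡ 27 (mod 77)
27^2 ≡ 36 (mod 77)
27^3 ≡ 48 (mod 77)
27^4 ≡ 64 (mod 77)
27^5 ≡ 34 (mod 77)
27^6 ≡ 71 (mod 77)
27^10 ≡ 1 (mod 77) ✓
Hence ord(27) = 10.

10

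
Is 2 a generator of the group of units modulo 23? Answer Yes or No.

φ(23) = 23 − 1 = 22 = 2 · 11.
2 is a primitive root mod 23 iff 2^(φ(23)/q) ≢ 1 for every prime q | φ(23), i.e. q ∈ {2, 11}.
2^11 ≡ 1 (mod 23)  [q = 2: ≡ 1 ✗]
2^2 ≡ 4 (mod 23)  [q = 11: ≢ 1 ✓]
2^11 ≡ 1 shows ord(2) | 11, strictly less than φ(23); not a primitive root.

No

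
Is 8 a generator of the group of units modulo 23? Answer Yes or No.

No

φ(23) = 23 − 1 = 22 = 2 · 11.
Test 8^(22/q) mod 23 for each prime factor q of 22:
8^11 ≡ 1 (mod 23)  [q = 2: ≡ 1 ✗]
8^2 ≡ 18 (mod 23)  [q = 11: ≢ 1 ✓]
8^11 ≡ 1 shows ord(8) | 11, strictly less than φ(23); not a primitive root.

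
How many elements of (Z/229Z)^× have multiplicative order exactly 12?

φ(229) = 229 − 1 = 228 = 2^2 · 3 · 19.
In a cyclic group of order 228, there are φ(d) elements of order d for each divisor d of 228, and zero for non-divisors.
12 = 2^2 · 3 divides 228, and φ(12) = 4.

4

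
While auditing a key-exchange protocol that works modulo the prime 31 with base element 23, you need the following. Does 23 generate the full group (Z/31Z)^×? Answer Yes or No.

φ(31) = 31 − 1 = 30 = 2 · 3 · 5.
It suffices to check that the order of 23 is not a proper divisor of 30: compute 23^(30/q) for q ∈ {2, 3, 5}.
23^15 ≡ 30 (mod 31)  [q = 2: ≢ 1 ✓]
23^10 ≡ 1 (mod 31)  [q = 3: ≡ 1 ✗]
23^6 ≡ 8 (mod 31)  [q = 5: ≢ 1 ✓]
23^10 ≡ 1 shows ord(23) | 10, strictly less than φ(31); not a primitive root.

No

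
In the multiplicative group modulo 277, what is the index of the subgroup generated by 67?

4

Since 67 ∈ (Z/277Z)^×, its order divides φ(277) = 277 − 1 = 276 = 2^2 · 3 · 23.
Divisors of 276: 1, 2, 3, 4, 6, 12, 23, 46, 69, 92, 138, 276.
Test each divisor d:
67^1 ≡ 67 (mod 277)
67^2 ≡ 57 (mod 277)
67^3 ≡ 218 (mod 277)
67^4 ≡ 202 (mod 277)
67^6 ≡ 157 (mod 277)
67^12 ≡ 273 (mod 277)
67^23 ≡ 116 (mod 277)
67^46 ≡ 160 (mod 277)
67^69 ≡ 1 (mod 277) ✓
So ord_277(67) = 69, hence |⟨67⟩| = 69.
[(Z/277Z)^× : ⟨67⟩] = 276/69 = 4.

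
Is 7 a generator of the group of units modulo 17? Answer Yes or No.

Yes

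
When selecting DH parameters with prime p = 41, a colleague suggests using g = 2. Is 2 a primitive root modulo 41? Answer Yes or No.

No

φ(41) = 41 − 1 = 40 = 2^3 · 5.
An element g generates (Z/41Z)^× iff g^(40/q) ≢ 1 (mod 41) for each prime q ∈ {2, 5}.
2^20 ≡ 1 (mod 41)  [q = 2: ≡ 1 ✗]
2^8 ≡ 10 (mod 41)  [q = 5: ≢ 1 ✓]
Since 2^20 ≡ 1, the order of 2 divides 20 < 40, so 2 is not a primitive root.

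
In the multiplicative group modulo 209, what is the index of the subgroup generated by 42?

4

Since 42 ∈ (Z/209Z)^×, its order divides φ(209) = φ(11·19) = (11−1)·(19−1) = 10·18 = 180 = 2^2 · 3^2 · 5.
Divisors of 180: 1, 2, 3, 4, 5, 6, 9, 10, 12, 15, 18, 20, 30, 36, 45, 60, 90, 180.
Evaluate successive powers at the divisors of 180:
42^1 ≡ 42
42^2 ≡ 92
42^3 ≡ 102
42^4 ≡ 104
42^5 ≡ 188
42^6 ≡ 163
42^9 ≡ 115
42^10 ≡ 23
42^12 ≡ 26
42^15 ≡ 144
42^18 ≡ 58
42^20 ≡ 111
42^30 ≡ 45
42^36 ≡ 20
42^45 ≡ 1
So ord_209(42) = 45, hence |⟨42⟩| = 45.
Index = |(Z/209Z)^×| / |⟨42⟩| = 180 / 45 = 4.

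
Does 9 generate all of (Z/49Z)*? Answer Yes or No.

φ(49) = φ(7^2) = 7·(7−1) = 42 = 2 · 3 · 7.
9 is a primitive root mod 49 iff 9^(φ(49)/q) ≢ 1 for every prime q | φ(49), i.e. q ∈ {2, 3, 7}.
9^21 ≡ 1 (mod 49)  [q = 2: ≡ 1 ✗]
9^14 ≡ 18 (mod 49)  [q = 3: ≢ 1 ✓]
9^6 ≡ 36 (mod 49)  [q = 7: ≢ 1 ✓]
9^21 ≡ 1 shows ord(9) | 21, strictly less than φ(49); not a primitive root.

No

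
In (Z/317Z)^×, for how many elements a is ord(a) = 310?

0

φ(317) = 317 − 1 = 316 = 2^2 · 79.
(Z/317Z)^× is cyclic (|G| = 316); a cyclic group of order m has exactly φ(d) elements of each order d | m, and none otherwise.
Here 316 is not a multiple of 310, so there are no elements of order 310.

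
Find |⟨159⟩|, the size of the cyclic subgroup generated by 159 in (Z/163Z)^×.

The order of 159 must divide φ(163) = 163 − 1 = 162 = 2 · 3^4.
Divisors of 162: 1, 2, 3, 6, 9, 18, 27, 54, 81, 162.
Compute 159^d (mod 163) for the divisors d until we hit 1:
159^1 ≡ 159 (mod 163)
159^2 ≡ 16 (mod 163)
159^3 ≡ 99 (mod 163)
159^6 ≡ 21 (mod 163)
159^9 ≡ 123 (mod 163)
159^18 ≡ 133 (mod 163)
159^27 ≡ 59 (mod 163)
159^54 ≡ 58 (mod 163)
159^81 ≡ 162 (mod 163)
159^162 ≡ 1 (mod 163) ✓
Therefore the multiplicative order of 159 modulo 163 is 162.

162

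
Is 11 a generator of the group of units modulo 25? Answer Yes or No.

No

φ(25) = φ(5^2) = 5·(5−1) = 20 = 2^2 · 5.
Test 11^(20/q) mod 25 for each prime factor q of 20:
11^10 ≡ 1 (mod 25)  [q = 2: ≡ 1 ✗]
11^4 ≡ 16 (mod 25)  [q = 5: ≢ 1 ✓]
11^10 ≡ 1 shows ord(11) | 10, strictly less than φ(25); not a primitive root.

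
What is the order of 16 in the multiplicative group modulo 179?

89

The order of 16 must divide φ(179) = 179 − 1 = 178 = 2 · 89.
Divisors of 178: 1, 2, 89, 178.
Test each divisor d:
16^1 ≡ 16 (mod 179)
16^2 ≡ 77 (mod 179)
16^89 ≡ 1 (mod 179) ✓
Hence ord(16) = 89.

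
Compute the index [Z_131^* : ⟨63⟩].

10

Since 63 ∈ (Z/131Z)^×, its order divides φ(131) = 131 − 1 = 130 = 2 · 5 · 13.
Divisors of 130: 1, 2, 5, 10, 13, 26, 65, 130.
Evaluate successive powers at the divisors of 130:
63^1 ≡ 63 (mod 131)
63^2 ≡ 39 (mod 131)
63^5 ≡ 62 (mod 131)
63^10 ≡ 45 (mod 131)
63^13 ≡ 1 (mod 131) ✓
So ord_131(63) = 13, hence |⟨63⟩| = 13.
[(Z/131Z)^× : ⟨63⟩] = 130/13 = 10.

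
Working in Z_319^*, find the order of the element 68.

140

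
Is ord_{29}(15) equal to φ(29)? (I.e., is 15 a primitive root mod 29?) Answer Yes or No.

φ(29) = 29 − 1 = 28 = 2^2 · 7.
An element g generates (Z/29Z)^× iff g^(28/q) ≢ 1 (mod 29) for each prime q ∈ {2, 7}.
15^14 ≡ 28 (mod 29)  [q = 2: ≢ 1 ✓]
15^4 ≡ 20 (mod 29)  [q = 7: ≢ 1 ✓]
None equal 1, so ord_29(15) = 28: 15 is a primitive root.

Yes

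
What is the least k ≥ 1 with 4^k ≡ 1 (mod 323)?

36

ord(4) | φ(323) = φ(17·19) = (17−1)·(19−1) = 16·18 = 288 = 2^5 · 3^2.
Divisors of 288: 1, 2, 3, 4, 6, 8, 9, 12, 16, 18, 24, 32, 36, 48, 72, 96, 144, 288.
Test each divisor d:
4^1 ≡ 4 (mod 323)
4^2 ≡ 16 (mod 323)
4^3 ≡ 64 (mod 323)
4^4 ≡ 256 (mod 323)
4^6 ≡ 220 (mod 323)
4^8 ≡ 290 (mod 323)
4^9 ≡ 191 (mod 323)
4^12 ≡ 273 (mod 323)
4^16 ≡ 120 (mod 323)
4^18 ≡ 305 (mod 323)
4^24 ≡ 239 (mod 323)
4^32 ≡ 188 (mod 323)
4^36 ≡ 1 (mod 323) ✓
So ord_323(4) = 36.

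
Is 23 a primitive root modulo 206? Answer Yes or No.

No

φ(206) = φ(2)·φ(103) = 1·102 = 102 = 2 · 3 · 17.
It suffices to check that the order of 23 is not a proper divisor of 102: compute 23^(102/q) for q ∈ {2, 3, 17}.
23^51 ≡ 1 (mod 206)  [q = 2: ≡ 1 ✗]
23^34 ≡ 1 (mod 206)  [q = 3: ≡ 1 ✗]
23^6 ≡ 169 (mod 206)  [q = 17: ≢ 1 ✓]
The check at q = 2 fails, so 23 generates a proper subgroup.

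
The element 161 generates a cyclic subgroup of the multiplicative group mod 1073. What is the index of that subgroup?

Since 161 ∈ (Z/1073Z)^×, its order divides φ(1073) = φ(29·37) = (29−1)·(37−1) = 28·36 = 1008 = 2^4 · 3^2 · 7.
Divisors of 1008: 1, 2, 3, 4, 6, 7, 8, 9, 12, 14, 16, 18, 21, 24, 28, 36, 42, 48, 56, 63, 72, 84, 112, 126, 144, 168, 252, 336, 504, 1008.
Test each divisor d:
161^1 ≡ 161
161^2 ≡ 169
161^3 ≡ 384
161^4 ≡ 663
161^6 ≡ 455
161^7 ≡ 291
161^8 ≡ 712
161^9 ≡ 894
161^12 ≡ 1009
161^14 ≡ 987
161^16 ≡ 488
161^18 ≡ 924
161^21 ≡ 726
161^24 ≡ 877
161^28 ≡ 958
161^36 ≡ 741
161^42 ≡ 233
161^48 ≡ 861
161^56 ≡ 349
161^63 ≡ 697
161^72 ≡ 778
161^84 ≡ 639
161^112 ≡ 552
161^126 ≡ 813
161^144 ≡ 112
161^168 ≡ 581
161^252 ≡ 1
So ord_1073(161) = 252, hence |⟨161⟩| = 252.
[(Z/1073Z)^× : ⟨161⟩] = 1008/252 = 4.

4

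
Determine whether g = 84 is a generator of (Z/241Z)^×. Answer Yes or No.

φ(241) = 241 − 1 = 240 = 2^4 · 3 · 5.
84 is a primitive root mod 241 iff 84^(φ(241)/q) ≢ 1 for every prime q | φ(241), i.e. q ∈ {2, 3, 5}.
84^120 ≡ 240 (mod 241)  [q = 2: ≢ 1 ✓]
84^80 ≡ 225 (mod 241)  [q = 3: ≢ 1 ✓]
84^48 ≡ 205 (mod 241)  [q = 5: ≢ 1 ✓]
None equal 1, so ord_241(84) = 240: 84 is a primitive root.

Yes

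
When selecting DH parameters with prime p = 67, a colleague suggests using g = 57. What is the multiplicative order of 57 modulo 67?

ord(57) | φ(67) = 67 − 1 = 66 = 2 · 3 · 11.
Divisors of 66: 1, 2, 3, 6, 11, 22, 33, 66.
Compute 57^d (mod 67) for the divisors d until we hit 1:
57^1 ≡ 57 (mod 67)
57^2 ≡ 33 (mod 67)
57^3 ≡ 5 (mod 67)
57^6 ≡ 25 (mod 67)
57^11 ≡ 38 (mod 67)
57^22 ≡ 37 (mod 67)
57^33 ≡ 66 (mod 67)
57^66 ≡ 1 (mod 67) ✓
Hence ord(57) = 66.

66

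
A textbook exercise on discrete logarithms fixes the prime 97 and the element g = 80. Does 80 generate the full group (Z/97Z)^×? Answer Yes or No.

φ(97) = 97 − 1 = 96 = 2^5 · 3.
Test 80^(96/q) mod 97 for each prime factor q of 96:
80^48 ≡ 96 (mod 97)  [q = 2: ≢ 1 ✓]
80^32 ≡ 61 (mod 97)  [q = 3: ≢ 1 ✓]
All checks pass, so 80 has order 96 and is a primitive root modulo 97.

Yes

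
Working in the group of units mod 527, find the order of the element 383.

120

ord(383) | φ(527) = φ(17·31) = (17−1)·(31−1) = 16·30 = 480 = 2^5 · 3 · 5.
Divisors of 480: 1, 2, 3, 4, 5, 6, 8, 10, 12, 15, 16, 20, 24, 30, 32, 40, 48, 60, 80, 96, 120, 160, 240, 480.
Evaluate successive powers at the divisors of 480:
383^1 ≡ 383 (mod 527)
383^2 ≡ 183 (mod 527)
383^3 ≡ 525 (mod 527)
383^4 ≡ 288 (mod 527)
383^5 ≡ 161 (mod 527)
383^6 ≡ 4 (mod 527)
383^8 ≡ 205 (mod 527)
383^10 ≡ 98 (mod 527)
383^12 ≡ 16 (mod 527)
383^15 ≡ 495 (mod 527)
383^16 ≡ 392 (mod 527)
383^20 ≡ 118 (mod 527)
383^24 ≡ 256 (mod 527)
383^30 ≡ 497 (mod 527)
383^32 ≡ 307 (mod 527)
383^40 ≡ 222 (mod 527)
383^48 ≡ 188 (mod 527)
383^60 ≡ 373 (mod 527)
383^80 ≡ 273 (mod 527)
383^96 ≡ 35 (mod 527)
383^120 ≡ 1 (mod 527) ✓
Hence ord(383) = 120.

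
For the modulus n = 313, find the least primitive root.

φ(313) = 313 − 1 = 312 = 2^3 · 3 · 13.
Test candidates g = 2, 3, … against the prime factors q ∈ {2, 3, 13} of φ(313): g is a generator iff g^(312/q) ≢ 1 for every such q.
g = 2: 2^156 ≡ 1 — hits 1, so not a primitive root.
g = 3: 3^156 ≡ 1 — hits 1, so not a primitive root.
g = 4: 4^156 ≡ 1 — hits 1, so not a primitive root.
g = 5: 5^156 ≡ 312; 5^104 ≡ 1 — hits 1, so not a primitive root.
g = 6: 6^156 ≡ 1 — hits 1, so not a primitive root.
g = 7: 7^156 ≡ 312; 7^104 ≡ 1 — hits 1, so not a primitive root.
g = 8: 8^156 ≡ 1 — hits 1, so not a primitive root.
g = 9: 9^156 ≡ 1 — hits 1, so not a primitive root.
g = 10: 10^156 ≡ 312; 10^104 ≡ 214; 10^24 ≡ 103 — none is 1, so 10 is a primitive root.
Hence the least primitive root of 313 is 10.

10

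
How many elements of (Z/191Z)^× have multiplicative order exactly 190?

φ(191) = 191 − 1 = 190 = 2 · 5 · 19.
(Z/191Z)^× is cyclic (|G| = 190); a cyclic group of order m has exactly φ(d) elements of each order d | m, and none otherwise.
190 = 2 · 5 · 19 divides 190, and φ(190) = 72.

72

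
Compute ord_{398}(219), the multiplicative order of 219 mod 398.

ord(219) | φ(398) = φ(2)·φ(199) = 1·198 = 198 = 2 · 3^2 · 11.
Divisors of 198: 1, 2, 3, 6, 9, 11, 18, 22, 33, 66, 99, 198.
Compute 219^d (mod 398) for the divisors d until we hit 1:
219^1 ≡ 219 (mod 398)
219^2 ≡ 201 (mod 398)
219^3 ≡ 239 (mod 398)
219^6 ≡ 207 (mod 398)
219^9 ≡ 121 (mod 398)
219^11 ≡ 43 (mod 398)
219^18 ≡ 313 (mod 398)
219^22 ≡ 257 (mod 398)
219^33 ≡ 305 (mod 398)
219^66 ≡ 291 (mod 398)
219^99 ≡ 1 (mod 398) ✓
The smallest such exponent is 99, so the order of 219 is 99.

99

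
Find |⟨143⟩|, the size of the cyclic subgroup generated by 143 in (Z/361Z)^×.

Since 143 ∈ (Z/361Z)^×, its order divides φ(361) = φ(19^2) = 19·(19−1) = 342 = 2 · 3^2 · 19.
Divisors of 342: 1, 2, 3, 6, 9, 18, 19, 38, 57, 114, 171, 342.
Compute 143^d (mod 361) for the divisors d until we hit 1:
143^1 ≡ 143
143^2 ≡ 233
143^3 ≡ 107
143^6 ≡ 258
143^9 ≡ 170
143^18 ≡ 20
143^19 ≡ 333
143^38 ≡ 62
143^57 ≡ 69
143^114 ≡ 68
143^171 ≡ 360
143^342 ≡ 1
Hence ord(143) = 342.

342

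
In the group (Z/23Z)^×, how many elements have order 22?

φ(23) = 23 − 1 = 22 = 2 · 11.
Since (Z/23Z)^× is cyclic of order 22, the number of elements of order d is φ(d) when d | 22 and 0 otherwise.
22 = 2 · 11 divides 22, and φ(22) = 10.

10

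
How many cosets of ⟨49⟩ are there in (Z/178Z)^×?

ord(49) | φ(178) = φ(2)·φ(89) = 1·88 = 88 = 2^3 · 11.
Divisors of 88: 1, 2, 4, 8, 11, 22, 44, 88.
Evaluate successive powers at the divisors of 88:
49^1 ≡ 49
49^2 ≡ 87
49^4 ≡ 93
49^8 ≡ 105
49^11 ≡ 123
49^22 ≡ 177
49^44 ≡ 1
So ord_178(49) = 44, hence |⟨49⟩| = 44.
The index is φ(178) / ord(49) = 88 / 44 = 2.

2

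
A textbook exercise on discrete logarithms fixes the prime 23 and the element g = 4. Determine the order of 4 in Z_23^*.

11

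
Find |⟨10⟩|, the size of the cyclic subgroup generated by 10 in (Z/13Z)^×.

By Lagrange's theorem, ord_13(10) divides φ(13) = 13 − 1 = 12 = 2^2 · 3.
Divisors of 12: 1, 2, 3, 4, 6, 12.
Test each divisor d:
10^1 ≡ 10 (mod 13)
10^2 ≡ 9 (mod 13)
10^3 ≡ 12 (mod 13)
10^4 ≡ 3 (mod 13)
10^6 ≡ 1 (mod 13) ✓
The smallest such exponent is 6, so the order of 10 is 6.

6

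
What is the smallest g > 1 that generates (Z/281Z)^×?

3

φ(281) = 281 − 1 = 280 = 2^3 · 5 · 7.
g is a primitive root iff g^(280/q) ≢ 1 (mod 281) for each prime q ∈ {2, 5, 7}.
g = 2: 2^140 ≡ 1 — hits 1, so not a primitive root.
g = 3: 3^140 ≡ 280; 3^56 ≡ 86; 3^40 ≡ 249 — none is 1, so 3 is a primitive root.
Hence the least primitive root of 281 is 3.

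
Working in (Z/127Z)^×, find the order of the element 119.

14

ord(119) | φ(127) = 127 − 1 = 126 = 2 · 3^2 · 7.
Divisors of 126: 1, 2, 3, 6, 7, 9, 14, 18, 21, 42, 63, 126.
Test each divisor d:
119^1 ≡ 119
119^2 ≡ 64
119^3 ≡ 123
119^6 ≡ 16
119^7 ≡ 126
119^9 ≡ 63
119^14 ≡ 1
Therefore the multiplicative order of 119 modulo 127 is 14.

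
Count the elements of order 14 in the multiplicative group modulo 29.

6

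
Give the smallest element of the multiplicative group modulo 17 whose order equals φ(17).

φ(17) = 17 − 1 = 16 = 2^4.
g is a primitive root iff g^(16/q) ≢ 1 (mod 17) for each prime q ∈ {2}.
g = 2: 2^8 ≡ 1 — hits 1, so not a primitive root.
g = 3: 3^8 ≡ 16 — none is 1, so 3 is a primitive root.
Hence the least primitive root of 17 is 3.

3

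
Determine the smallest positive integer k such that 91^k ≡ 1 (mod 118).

58

The order of 91 must divide φ(118) = φ(2)·φ(59) = 1·58 = 58 = 2 · 29.
Divisors of 58: 1, 2, 29, 58.
Evaluate successive powers at the divisors of 58:
91^1 ≡ 91
91^2 ≡ 21
91^29 ≡ 117
91^58 ≡ 1
So ord_118(91) = 58.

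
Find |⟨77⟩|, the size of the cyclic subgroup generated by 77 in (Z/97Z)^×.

The order of 77 must divide φ(97) = 97 − 1 = 96 = 2^5 · 3.
Divisors of 96: 1, 2, 3, 4, 6, 8, 12, 16, 24, 32, 48, 96.
Compute 77^d (mod 97) for the divisors d until we hit 1:
77^1 ≡ 77 (mod 97)
77^2 ≡ 12 (mod 97)
77^3 ≡ 51 (mod 97)
77^4 ≡ 47 (mod 97)
77^6 ≡ 79 (mod 97)
77^8 ≡ 75 (mod 97)
77^12 ≡ 33 (mod 97)
77^16 ≡ 96 (mod 97)
77^24 ≡ 22 (mod 97)
77^32 ≡ 1 (mod 97) ✓
Hence ord(77) = 32.

32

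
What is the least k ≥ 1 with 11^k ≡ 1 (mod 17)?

ord(11) | φ(17) = 17 − 1 = 16 = 2^4.
Divisors of 16: 1, 2, 4, 8, 16.
Compute 11^d (mod 17) for the divisors d until we hit 1:
11^1 ≡ 11 (mod 17)
11^2 ≡ 2 (mod 17)
11^4 ≡ 4 (mod 17)
11^8 ≡ 16 (mod 17)
11^16 ≡ 1 (mod 17) ✓
Therefore the multiplicative order of 11 modulo 17 is 16.

16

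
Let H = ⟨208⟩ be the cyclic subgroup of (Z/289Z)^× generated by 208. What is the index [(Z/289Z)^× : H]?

4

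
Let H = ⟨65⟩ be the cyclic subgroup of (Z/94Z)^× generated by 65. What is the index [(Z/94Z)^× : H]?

Since 65 ∈ (Z/94Z)^×, its order divides φ(94) = φ(2)·φ(47) = 1·46 = 46 = 2 · 23.
Divisors of 46: 1, 2, 23, 46.
Check 65^d mod 94 for each divisor in increasing order:
65^1 ≡ 65 (mod 94)
65^2 ≡ 89 (mod 94)
65^23 ≡ 1 (mod 94) ✓
The order of 65 is 23, so the subgroup it generates has 23 elements.
Index = |(Z/94Z)^×| / |⟨65⟩| = 46 / 23 = 2.

2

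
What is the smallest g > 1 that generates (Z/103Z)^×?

φ(103) = 103 − 1 = 102 = 2 · 3 · 17.
g is a primitive root iff g^(102/q) ≢ 1 (mod 103) for each prime q ∈ {2, 3, 17}.
g = 2: 2^51 ≡ 1 — hits 1, so not a primitive root.
g = 3: 3^51 ≡ 102; 3^34 ≡ 1 — hits 1, so not a primitive root.
g = 4: 4^51 ≡ 1 — hits 1, so not a primitive root.
g = 5: 5^51 ≡ 102; 5^34 ≡ 56; 5^6 ≡ 72 — none is 1, so 5 is a primitive root.
Hence the least primitive root of 103 is 5.

5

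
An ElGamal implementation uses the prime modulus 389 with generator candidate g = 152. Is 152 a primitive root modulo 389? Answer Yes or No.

Yes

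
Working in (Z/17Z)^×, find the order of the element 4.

4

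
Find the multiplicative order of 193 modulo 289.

The order of 193 must divide φ(289) = φ(17^2) = 17·(17−1) = 272 = 2^4 · 17.
Divisors of 272: 1, 2, 4, 8, 16, 17, 34, 68, 136, 272.
Compute 193^d (mod 289) for the divisors d until we hit 1:
193^1 ≡ 193 (mod 289)
193^2 ≡ 257 (mod 289)
193^4 ≡ 157 (mod 289)
193^8 ≡ 84 (mod 289)
193^16 ≡ 120 (mod 289)
193^17 ≡ 40 (mod 289)
193^34 ≡ 155 (mod 289)
193^68 ≡ 38 (mod 289)
193^136 ≡ 288 (mod 289)
193^272 ≡ 1 (mod 289) ✓
Hence ord(193) = 272.

272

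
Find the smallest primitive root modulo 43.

φ(43) = 43 − 1 = 42 = 2 · 3 · 7.
g is a primitive root iff g^(42/q) ≢ 1 (mod 43) for each prime q ∈ {2, 3, 7}.
g = 2: 2^21 ≡ 42; 2^14 ≡ 1 — hits 1, so not a primitive root.
g = 3: 3^21 ≡ 42; 3^14 ≡ 36; 3^6 ≡ 41 — none is 1, so 3 is a primitive root.
The smallest primitive root modulo 43 is 3.

3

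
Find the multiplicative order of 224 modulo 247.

ord(224) | φ(247) = φ(13·19) = (13−1)·(19−1) = 12·18 = 216 = 2^3 · 3^3.
Divisors of 216: 1, 2, 3, 4, 6, 8, 9, 12, 18, 24, 27, 36, 54, 72, 108, 216.
Evaluate successive powers at the divisors of 216:
224^1 ≡ 224
224^2 ≡ 35
224^3 ≡ 183
224^4 ≡ 237
224^6 ≡ 144
224^8 ≡ 100
224^9 ≡ 170
224^12 ≡ 235
224^18 ≡ 1
Hence ord(224) = 18.

18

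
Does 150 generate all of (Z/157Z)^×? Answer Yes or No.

φ(157) = 157 − 1 = 156 = 2^2 · 3 · 13.
It suffices to check that the order of 150 is not a proper divisor of 156: compute 150^(156/q) for q ∈ {2, 3, 13}.
150^78 ≡ 156 (mod 157)  [q = 2: ≢ 1 ✓]
150^52 ≡ 1 (mod 157)  [q = 3: ≡ 1 ✗]
150^12 ≡ 153 (mod 157)  [q = 13: ≢ 1 ✓]
150^52 ≡ 1 shows ord(150) | 52, strictly less than φ(157); not a primitive root.

No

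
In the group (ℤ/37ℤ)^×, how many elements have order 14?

0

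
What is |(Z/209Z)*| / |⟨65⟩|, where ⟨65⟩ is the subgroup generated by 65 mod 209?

ord(65) | φ(209) = φ(11·19) = (11−1)·(19−1) = 10·18 = 180 = 2^2 · 3^2 · 5.
Divisors of 180: 1, 2, 3, 4, 5, 6, 9, 10, 12, 15, 18, 20, 30, 36, 45, 60, 90, 180.
Evaluate successive powers at the divisors of 180:
65^1 ≡ 65 (mod 209)
65^2 ≡ 45 (mod 209)
65^3 ≡ 208 (mod 209)
65^4 ≡ 144 (mod 209)
65^5 ≡ 164 (mod 209)
65^6 ≡ 1 (mod 209) ✓
Thus |⟨65⟩| = ord(65) = 6.
The index is φ(209) / ord(65) = 180 / 6 = 30.

30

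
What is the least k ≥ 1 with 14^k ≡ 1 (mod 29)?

Since 14 ∈ (Z/29Z)^×, its order divides φ(29) = 29 − 1 = 28 = 2^2 · 7.
Divisors of 28: 1, 2, 4, 7, 14, 28.
Evaluate successive powers at the divisors of 28:
14^1 ≡ 14
14^2 ≡ 22
14^4 ≡ 20
14^7 ≡ 12
14^14 ≡ 28
14^28 ≡ 1
The smallest such exponent is 28, so the order of 14 is 28.

28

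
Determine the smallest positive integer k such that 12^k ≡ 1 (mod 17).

16

By Lagrange's theorem, ord_17(12) divides φ(17) = 17 − 1 = 16 = 2^4.
Divisors of 16: 1, 2, 4, 8, 16.
Check 12^d mod 17 for each divisor in increasing order:
12^1 ≡ 12
12^2 ≡ 8
12^4 ≡ 13
12^8 ≡ 16
12^16 ≡ 1
Therefore the multiplicative order of 12 modulo 17 is 16.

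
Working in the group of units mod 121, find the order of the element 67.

By Lagrange's theorem, ord_121(67) divides φ(121) = φ(11^2) = 11·(11−1) = 110 = 2 · 5 · 11.
Divisors of 110: 1, 2, 5, 10, 11, 22, 55, 110.
Test each divisor d:
67^1 ≡ 67 (mod 121)
67^2 ≡ 12 (mod 121)
67^5 ≡ 89 (mod 121)
67^10 ≡ 56 (mod 121)
67^11 ≡ 1 (mod 121) ✓
Hence ord(67) = 11.

11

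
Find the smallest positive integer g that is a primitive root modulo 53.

2

φ(53) = 53 − 1 = 52 = 2^2 · 13.
g is a primitive root iff g^(52/q) ≢ 1 (mod 53) for each prime q ∈ {2, 13}.
g = 2: 2^26 ≡ 52; 2^4 ≡ 16 — none is 1, so 2 is a primitive root.
The smallest primitive root modulo 53 is 2.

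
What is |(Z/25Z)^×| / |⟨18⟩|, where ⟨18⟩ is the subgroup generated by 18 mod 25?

5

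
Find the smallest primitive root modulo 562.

3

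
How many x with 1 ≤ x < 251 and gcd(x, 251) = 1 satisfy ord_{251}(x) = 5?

φ(251) = 251 − 1 = 250 = 2 · 5^3.
(Z/251Z)^× is cyclic (|G| = 250); a cyclic group of order m has exactly φ(d) elements of each order d | m, and none otherwise.
5 | 250, and φ(5) = 5 − 1 = 4.

4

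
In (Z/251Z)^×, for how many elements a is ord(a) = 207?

φ(251) = 251 − 1 = 250 = 2 · 5^3.
(Z/251Z)^× is cyclic (|G| = 250); a cyclic group of order m has exactly φ(d) elements of each order d | m, and none otherwise.
Since 207 ∤ 250, the count is 0.

0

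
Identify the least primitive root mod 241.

φ(241) = 241 − 1 = 240 = 2^4 · 3 · 5.
Test candidates g = 2, 3, … against the prime factors q ∈ {2, 3, 5} of φ(241): g is a generator iff g^(240/q) ≢ 1 for every such q.
g = 2: 2^120 ≡ 1 — hits 1, so not a primitive root.
g = 3: 3^120 ≡ 1 — hits 1, so not a primitive root.
g = 4: 4^120 ≡ 1 — hits 1, so not a primitive root.
g = 5: 5^120 ≡ 1 — hits 1, so not a primitive root.
g = 6: 6^120 ≡ 1 — hits 1, so not a primitive root.
g = 7: 7^120 ≡ 240; 7^80 ≡ 15; 7^48 ≡ 91 — none is 1, so 7 is a primitive root.
Hence the least primitive root of 241 is 7.

7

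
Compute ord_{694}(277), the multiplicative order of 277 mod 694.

173

Since 277 ∈ (Z/694Z)^×, its order divides φ(694) = φ(2)·φ(347) = 1·346 = 346 = 2 · 173.
Divisors of 346: 1, 2, 173, 346.
Evaluate successive powers at the divisors of 346:
277^1 ≡ 277
277^2 ≡ 389
277^173 ≡ 1
Hence ord(277) = 173.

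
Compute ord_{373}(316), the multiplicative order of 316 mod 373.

372

ord(316) | φ(373) = 373 − 1 = 372 = 2^2 · 3 · 31.
Divisors of 372: 1, 2, 3, 4, 6, 12, 31, 62, 93, 124, 186, 372.
Check 316^d mod 373 for each divisor in increasing order:
316^1 ≡ 316 (mod 373)
316^2 ≡ 265 (mod 373)
316^3 ≡ 188 (mod 373)
316^4 ≡ 101 (mod 373)
316^6 ≡ 282 (mod 373)
316^12 ≡ 75 (mod 373)
316^31 ≡ 69 (mod 373)
316^62 ≡ 285 (mod 373)
316^93 ≡ 269 (mod 373)
316^124 ≡ 284 (mod 373)
316^186 ≡ 372 (mod 373)
316^372 ≡ 1 (mod 373) ✓
Hence ord(316) = 372.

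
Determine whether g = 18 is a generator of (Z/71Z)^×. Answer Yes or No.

No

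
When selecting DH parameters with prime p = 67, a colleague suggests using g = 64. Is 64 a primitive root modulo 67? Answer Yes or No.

No

φ(67) = 67 − 1 = 66 = 2 · 3 · 11.
It suffices to check that the order of 64 is not a proper divisor of 66: compute 64^(66/q) for q ∈ {2, 3, 11}.
64^33 ≡ 1 (mod 67)  [q = 2: ≡ 1 ✗]
64^22 ≡ 1 (mod 67)  [q = 3: ≡ 1 ✗]
64^6 ≡ 59 (mod 67)  [q = 11: ≢ 1 ✓]
The check at q = 2 fails, so 64 generates a proper subgroup.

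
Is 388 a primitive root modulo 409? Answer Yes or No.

Yes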